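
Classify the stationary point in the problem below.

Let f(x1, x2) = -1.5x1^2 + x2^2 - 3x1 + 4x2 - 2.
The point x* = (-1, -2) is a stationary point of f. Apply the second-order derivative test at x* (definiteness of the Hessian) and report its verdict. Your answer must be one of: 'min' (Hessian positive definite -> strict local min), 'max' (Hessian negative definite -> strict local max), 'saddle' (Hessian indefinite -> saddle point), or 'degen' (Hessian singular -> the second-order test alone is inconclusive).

Compute the Hessian H = grad^2 f:
  H = [[-3, 0], [0, 2]]
Verify stationarity: grad f(x*) = H x* + g = (0, 0).
Eigenvalues of H: -3, 2.
Eigenvalues have mixed signs, so H is indefinite -> x* is a saddle point.

saddle


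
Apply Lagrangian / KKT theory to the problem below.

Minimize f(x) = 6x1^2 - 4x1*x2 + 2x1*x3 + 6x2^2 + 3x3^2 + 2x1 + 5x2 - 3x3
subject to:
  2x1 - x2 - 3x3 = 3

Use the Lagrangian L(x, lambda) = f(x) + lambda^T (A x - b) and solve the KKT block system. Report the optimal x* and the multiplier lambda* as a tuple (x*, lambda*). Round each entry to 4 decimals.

Form the Lagrangian:
  L(x, lambda) = (1/2) x^T Q x + c^T x + lambda^T (A x - b)
Stationarity (grad_x L = 0): Q x + c + A^T lambda = 0.
Primal feasibility: A x = b.

This gives the KKT block system:
  [ Q   A^T ] [ x     ]   [-c ]
  [ A    0  ] [ lambda ] = [ b ]

Solving the linear system:
  x*      = (0.1525, -0.5593, -0.7119)
  lambda* = (-2.322)
  f(x*)   = 3.3051

x* = (0.1525, -0.5593, -0.7119), lambda* = (-2.322)


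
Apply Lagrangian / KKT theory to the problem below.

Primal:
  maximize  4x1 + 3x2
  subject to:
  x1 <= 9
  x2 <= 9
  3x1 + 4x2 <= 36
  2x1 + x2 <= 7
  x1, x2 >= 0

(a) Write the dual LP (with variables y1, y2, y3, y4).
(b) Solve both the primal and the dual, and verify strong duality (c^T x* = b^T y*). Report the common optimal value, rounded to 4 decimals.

The standard primal-dual pair for 'max c^T x s.t. A x <= b, x >= 0' is:
  Dual:  min b^T y  s.t.  A^T y >= c,  y >= 0.

So the dual LP is:
  minimize  9y1 + 9y2 + 36y3 + 7y4
  subject to:
    y1 + 3y3 + 2y4 >= 4
    y2 + 4y3 + y4 >= 3
    y1, y2, y3, y4 >= 0

Solving the primal: x* = (0, 7).
  primal value c^T x* = 21.
Solving the dual: y* = (0, 0, 0, 3).
  dual value b^T y* = 21.
Strong duality: c^T x* = b^T y*. Confirmed.

21


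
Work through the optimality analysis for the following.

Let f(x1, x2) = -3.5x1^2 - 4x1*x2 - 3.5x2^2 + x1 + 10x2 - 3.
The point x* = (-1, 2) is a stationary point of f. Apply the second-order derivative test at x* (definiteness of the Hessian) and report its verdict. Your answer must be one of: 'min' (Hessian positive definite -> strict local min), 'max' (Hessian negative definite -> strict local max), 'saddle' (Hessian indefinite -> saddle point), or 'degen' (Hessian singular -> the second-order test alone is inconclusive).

Compute the Hessian H = grad^2 f:
  H = [[-7, -4], [-4, -7]]
Verify stationarity: grad f(x*) = H x* + g = (0, 0).
Eigenvalues of H: -11, -3.
Both eigenvalues < 0, so H is negative definite -> x* is a strict local max.

max


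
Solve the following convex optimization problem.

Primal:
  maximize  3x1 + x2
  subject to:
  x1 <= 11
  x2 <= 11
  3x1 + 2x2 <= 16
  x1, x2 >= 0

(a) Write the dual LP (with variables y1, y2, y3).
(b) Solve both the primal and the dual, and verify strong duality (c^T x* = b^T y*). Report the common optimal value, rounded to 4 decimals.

The standard primal-dual pair for 'max c^T x s.t. A x <= b, x >= 0' is:
  Dual:  min b^T y  s.t.  A^T y >= c,  y >= 0.

So the dual LP is:
  minimize  11y1 + 11y2 + 16y3
  subject to:
    y1 + 3y3 >= 3
    y2 + 2y3 >= 1
    y1, y2, y3 >= 0

Solving the primal: x* = (5.3333, 0).
  primal value c^T x* = 16.
Solving the dual: y* = (0, 0, 1).
  dual value b^T y* = 16.
Strong duality: c^T x* = b^T y*. Confirmed.

16


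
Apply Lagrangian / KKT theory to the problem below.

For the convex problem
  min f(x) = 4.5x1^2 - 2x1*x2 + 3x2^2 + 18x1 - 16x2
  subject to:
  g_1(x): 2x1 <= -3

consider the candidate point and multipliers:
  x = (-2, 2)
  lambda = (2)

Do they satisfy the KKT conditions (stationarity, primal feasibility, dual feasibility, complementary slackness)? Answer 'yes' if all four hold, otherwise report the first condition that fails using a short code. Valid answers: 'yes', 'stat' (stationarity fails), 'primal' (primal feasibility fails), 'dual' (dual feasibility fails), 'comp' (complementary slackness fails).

Gradient of f: grad f(x) = Q x + c = (-4, 0)
Constraint values g_i(x) = a_i^T x - b_i:
  g_1((-2, 2)) = -1
Stationarity residual: grad f(x) + sum_i lambda_i a_i = (0, 0)
  -> stationarity OK
Primal feasibility (all g_i <= 0): OK
Dual feasibility (all lambda_i >= 0): OK
Complementary slackness (lambda_i * g_i(x) = 0 for all i): FAILS

Verdict: the first failing condition is complementary_slackness -> comp.

comp


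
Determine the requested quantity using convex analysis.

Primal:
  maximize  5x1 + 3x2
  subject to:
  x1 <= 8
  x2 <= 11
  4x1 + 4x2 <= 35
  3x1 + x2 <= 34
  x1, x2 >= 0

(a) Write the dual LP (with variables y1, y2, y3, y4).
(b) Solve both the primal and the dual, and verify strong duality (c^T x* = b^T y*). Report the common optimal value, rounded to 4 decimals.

The standard primal-dual pair for 'max c^T x s.t. A x <= b, x >= 0' is:
  Dual:  min b^T y  s.t.  A^T y >= c,  y >= 0.

So the dual LP is:
  minimize  8y1 + 11y2 + 35y3 + 34y4
  subject to:
    y1 + 4y3 + 3y4 >= 5
    y2 + 4y3 + y4 >= 3
    y1, y2, y3, y4 >= 0

Solving the primal: x* = (8, 0.75).
  primal value c^T x* = 42.25.
Solving the dual: y* = (2, 0, 0.75, 0).
  dual value b^T y* = 42.25.
Strong duality: c^T x* = b^T y*. Confirmed.

42.25


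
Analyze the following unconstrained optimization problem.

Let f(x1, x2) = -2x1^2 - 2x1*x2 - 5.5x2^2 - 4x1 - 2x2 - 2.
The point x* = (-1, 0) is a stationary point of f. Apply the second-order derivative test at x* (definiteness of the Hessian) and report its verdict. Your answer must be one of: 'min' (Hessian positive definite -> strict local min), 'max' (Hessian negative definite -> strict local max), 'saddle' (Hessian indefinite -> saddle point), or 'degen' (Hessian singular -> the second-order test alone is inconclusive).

Compute the Hessian H = grad^2 f:
  H = [[-4, -2], [-2, -11]]
Verify stationarity: grad f(x*) = H x* + g = (0, 0).
Eigenvalues of H: -11.5311, -3.4689.
Both eigenvalues < 0, so H is negative definite -> x* is a strict local max.

max


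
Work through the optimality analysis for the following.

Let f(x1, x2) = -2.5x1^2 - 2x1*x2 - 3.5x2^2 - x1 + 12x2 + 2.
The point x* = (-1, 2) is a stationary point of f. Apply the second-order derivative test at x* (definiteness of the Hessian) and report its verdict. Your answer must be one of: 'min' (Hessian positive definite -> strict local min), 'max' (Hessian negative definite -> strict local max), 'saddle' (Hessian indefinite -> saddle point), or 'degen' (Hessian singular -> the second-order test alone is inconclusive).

Compute the Hessian H = grad^2 f:
  H = [[-5, -2], [-2, -7]]
Verify stationarity: grad f(x*) = H x* + g = (0, 0).
Eigenvalues of H: -8.2361, -3.7639.
Both eigenvalues < 0, so H is negative definite -> x* is a strict local max.

max


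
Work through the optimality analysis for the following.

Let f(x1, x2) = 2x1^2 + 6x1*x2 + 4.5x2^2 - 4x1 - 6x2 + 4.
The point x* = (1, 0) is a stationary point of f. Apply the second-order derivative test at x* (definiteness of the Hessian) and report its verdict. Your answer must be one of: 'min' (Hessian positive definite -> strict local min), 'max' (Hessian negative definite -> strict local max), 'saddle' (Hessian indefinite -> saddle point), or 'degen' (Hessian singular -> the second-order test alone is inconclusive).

Compute the Hessian H = grad^2 f:
  H = [[4, 6], [6, 9]]
Verify stationarity: grad f(x*) = H x* + g = (0, 0).
Eigenvalues of H: 0, 13.
H has a zero eigenvalue (singular; positive semidefinite but not definite), so H is neither positive definite, negative definite, nor indefinite. The second-order test alone is inconclusive -> degen.
(Indeed, f is constant along the null direction of H through x*, so x* is not a strict local extremum.)

degen


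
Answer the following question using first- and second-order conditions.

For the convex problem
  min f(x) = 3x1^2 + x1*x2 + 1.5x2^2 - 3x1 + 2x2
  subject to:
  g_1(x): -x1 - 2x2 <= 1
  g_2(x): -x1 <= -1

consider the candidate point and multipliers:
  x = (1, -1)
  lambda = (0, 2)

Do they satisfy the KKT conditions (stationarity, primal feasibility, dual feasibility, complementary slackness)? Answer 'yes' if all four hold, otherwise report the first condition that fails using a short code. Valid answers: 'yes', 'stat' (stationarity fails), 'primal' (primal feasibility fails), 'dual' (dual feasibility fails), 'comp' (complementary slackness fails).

Gradient of f: grad f(x) = Q x + c = (2, 0)
Constraint values g_i(x) = a_i^T x - b_i:
  g_1((1, -1)) = 0
  g_2((1, -1)) = 0
Stationarity residual: grad f(x) + sum_i lambda_i a_i = (0, 0)
  -> stationarity OK
Primal feasibility (all g_i <= 0): OK
Dual feasibility (all lambda_i >= 0): OK
Complementary slackness (lambda_i * g_i(x) = 0 for all i): OK

Verdict: yes, KKT holds.

yes


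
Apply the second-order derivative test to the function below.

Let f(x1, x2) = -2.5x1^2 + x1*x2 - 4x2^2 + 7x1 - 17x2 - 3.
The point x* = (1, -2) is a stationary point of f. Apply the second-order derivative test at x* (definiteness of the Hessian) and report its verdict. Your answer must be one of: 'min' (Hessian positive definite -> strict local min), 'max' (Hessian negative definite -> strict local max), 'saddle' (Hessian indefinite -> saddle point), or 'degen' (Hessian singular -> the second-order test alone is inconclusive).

Compute the Hessian H = grad^2 f:
  H = [[-5, 1], [1, -8]]
Verify stationarity: grad f(x*) = H x* + g = (0, 0).
Eigenvalues of H: -8.3028, -4.6972.
Both eigenvalues < 0, so H is negative definite -> x* is a strict local max.

max


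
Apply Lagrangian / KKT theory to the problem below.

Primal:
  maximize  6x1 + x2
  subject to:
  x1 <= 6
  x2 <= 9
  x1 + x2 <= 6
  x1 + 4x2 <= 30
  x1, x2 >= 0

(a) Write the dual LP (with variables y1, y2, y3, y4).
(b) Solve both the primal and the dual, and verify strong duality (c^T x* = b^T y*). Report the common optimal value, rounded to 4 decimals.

The standard primal-dual pair for 'max c^T x s.t. A x <= b, x >= 0' is:
  Dual:  min b^T y  s.t.  A^T y >= c,  y >= 0.

So the dual LP is:
  minimize  6y1 + 9y2 + 6y3 + 30y4
  subject to:
    y1 + y3 + y4 >= 6
    y2 + y3 + 4y4 >= 1
    y1, y2, y3, y4 >= 0

Solving the primal: x* = (6, 0).
  primal value c^T x* = 36.
Solving the dual: y* = (5, 0, 1, 0).
  dual value b^T y* = 36.
Strong duality: c^T x* = b^T y*. Confirmed.

36


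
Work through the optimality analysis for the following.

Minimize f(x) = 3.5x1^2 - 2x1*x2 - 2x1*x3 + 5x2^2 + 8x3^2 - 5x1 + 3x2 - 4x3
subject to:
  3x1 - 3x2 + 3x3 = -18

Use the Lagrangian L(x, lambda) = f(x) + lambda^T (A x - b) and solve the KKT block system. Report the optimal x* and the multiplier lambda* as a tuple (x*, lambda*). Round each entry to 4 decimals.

Form the Lagrangian:
  L(x, lambda) = (1/2) x^T Q x + c^T x + lambda^T (A x - b)
Stationarity (grad_x L = 0): Q x + c + A^T lambda = 0.
Primal feasibility: A x = b.

This gives the KKT block system:
  [ Q   A^T ] [ x     ]   [-c ]
  [ A    0  ] [ lambda ] = [ b ]

Solving the linear system:
  x*      = (-2.7881, 1.5861, -1.6258)
  lambda* = (8.1457)
  f(x*)   = 85.9123

x* = (-2.7881, 1.5861, -1.6258), lambda* = (8.1457)


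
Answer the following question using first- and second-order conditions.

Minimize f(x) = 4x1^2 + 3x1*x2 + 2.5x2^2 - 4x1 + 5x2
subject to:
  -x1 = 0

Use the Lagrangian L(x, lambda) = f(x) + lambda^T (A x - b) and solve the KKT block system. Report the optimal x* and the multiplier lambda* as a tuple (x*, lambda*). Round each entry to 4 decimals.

Form the Lagrangian:
  L(x, lambda) = (1/2) x^T Q x + c^T x + lambda^T (A x - b)
Stationarity (grad_x L = 0): Q x + c + A^T lambda = 0.
Primal feasibility: A x = b.

This gives the KKT block system:
  [ Q   A^T ] [ x     ]   [-c ]
  [ A    0  ] [ lambda ] = [ b ]

Solving the linear system:
  x*      = (0, -1)
  lambda* = (-7)
  f(x*)   = -2.5

x* = (0, -1), lambda* = (-7)


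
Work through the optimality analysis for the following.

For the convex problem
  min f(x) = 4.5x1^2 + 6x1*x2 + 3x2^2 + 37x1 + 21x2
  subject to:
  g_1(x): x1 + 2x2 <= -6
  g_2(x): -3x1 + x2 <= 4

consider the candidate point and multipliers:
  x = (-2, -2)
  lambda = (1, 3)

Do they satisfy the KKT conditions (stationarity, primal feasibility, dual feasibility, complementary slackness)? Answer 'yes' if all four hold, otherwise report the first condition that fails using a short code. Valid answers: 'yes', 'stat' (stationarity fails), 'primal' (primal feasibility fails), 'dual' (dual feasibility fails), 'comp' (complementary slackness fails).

Gradient of f: grad f(x) = Q x + c = (7, -3)
Constraint values g_i(x) = a_i^T x - b_i:
  g_1((-2, -2)) = 0
  g_2((-2, -2)) = 0
Stationarity residual: grad f(x) + sum_i lambda_i a_i = (-1, 2)
  -> stationarity FAILS
Primal feasibility (all g_i <= 0): OK
Dual feasibility (all lambda_i >= 0): OK
Complementary slackness (lambda_i * g_i(x) = 0 for all i): OK

Verdict: the first failing condition is stationarity -> stat.

stat


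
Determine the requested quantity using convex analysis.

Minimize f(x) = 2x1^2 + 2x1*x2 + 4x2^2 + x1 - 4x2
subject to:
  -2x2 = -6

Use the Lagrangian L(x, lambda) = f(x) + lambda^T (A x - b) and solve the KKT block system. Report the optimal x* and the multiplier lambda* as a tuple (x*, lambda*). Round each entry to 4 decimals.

Form the Lagrangian:
  L(x, lambda) = (1/2) x^T Q x + c^T x + lambda^T (A x - b)
Stationarity (grad_x L = 0): Q x + c + A^T lambda = 0.
Primal feasibility: A x = b.

This gives the KKT block system:
  [ Q   A^T ] [ x     ]   [-c ]
  [ A    0  ] [ lambda ] = [ b ]

Solving the linear system:
  x*      = (-1.75, 3)
  lambda* = (8.25)
  f(x*)   = 17.875

x* = (-1.75, 3), lambda* = (8.25)


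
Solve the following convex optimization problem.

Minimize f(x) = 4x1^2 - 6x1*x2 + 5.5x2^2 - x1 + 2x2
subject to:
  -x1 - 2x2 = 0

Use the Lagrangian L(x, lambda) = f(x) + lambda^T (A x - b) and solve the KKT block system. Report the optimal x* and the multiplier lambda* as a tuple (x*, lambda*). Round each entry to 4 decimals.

Form the Lagrangian:
  L(x, lambda) = (1/2) x^T Q x + c^T x + lambda^T (A x - b)
Stationarity (grad_x L = 0): Q x + c + A^T lambda = 0.
Primal feasibility: A x = b.

This gives the KKT block system:
  [ Q   A^T ] [ x     ]   [-c ]
  [ A    0  ] [ lambda ] = [ b ]

Solving the linear system:
  x*      = (0.1194, -0.0597)
  lambda* = (0.3134)
  f(x*)   = -0.1194

x* = (0.1194, -0.0597), lambda* = (0.3134)


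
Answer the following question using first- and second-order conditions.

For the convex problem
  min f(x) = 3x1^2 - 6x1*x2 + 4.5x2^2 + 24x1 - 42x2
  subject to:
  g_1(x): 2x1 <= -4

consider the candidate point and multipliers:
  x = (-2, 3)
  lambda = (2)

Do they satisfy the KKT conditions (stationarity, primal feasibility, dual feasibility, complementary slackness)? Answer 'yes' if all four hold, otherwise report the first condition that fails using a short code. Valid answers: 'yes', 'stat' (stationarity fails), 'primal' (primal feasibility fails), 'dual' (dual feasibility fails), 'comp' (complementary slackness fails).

Gradient of f: grad f(x) = Q x + c = (-6, -3)
Constraint values g_i(x) = a_i^T x - b_i:
  g_1((-2, 3)) = 0
Stationarity residual: grad f(x) + sum_i lambda_i a_i = (-2, -3)
  -> stationarity FAILS
Primal feasibility (all g_i <= 0): OK
Dual feasibility (all lambda_i >= 0): OK
Complementary slackness (lambda_i * g_i(x) = 0 for all i): OK

Verdict: the first failing condition is stationarity -> stat.

stat


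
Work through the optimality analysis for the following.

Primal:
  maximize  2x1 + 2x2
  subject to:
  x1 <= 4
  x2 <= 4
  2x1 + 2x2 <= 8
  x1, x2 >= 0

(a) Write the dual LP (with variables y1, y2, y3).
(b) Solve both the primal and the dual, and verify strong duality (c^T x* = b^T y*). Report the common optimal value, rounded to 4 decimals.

The standard primal-dual pair for 'max c^T x s.t. A x <= b, x >= 0' is:
  Dual:  min b^T y  s.t.  A^T y >= c,  y >= 0.

So the dual LP is:
  minimize  4y1 + 4y2 + 8y3
  subject to:
    y1 + 2y3 >= 2
    y2 + 2y3 >= 2
    y1, y2, y3 >= 0

Solving the primal: x* = (0, 4).
  primal value c^T x* = 8.
Solving the dual: y* = (0, 0, 1).
  dual value b^T y* = 8.
Strong duality: c^T x* = b^T y*. Confirmed.

8


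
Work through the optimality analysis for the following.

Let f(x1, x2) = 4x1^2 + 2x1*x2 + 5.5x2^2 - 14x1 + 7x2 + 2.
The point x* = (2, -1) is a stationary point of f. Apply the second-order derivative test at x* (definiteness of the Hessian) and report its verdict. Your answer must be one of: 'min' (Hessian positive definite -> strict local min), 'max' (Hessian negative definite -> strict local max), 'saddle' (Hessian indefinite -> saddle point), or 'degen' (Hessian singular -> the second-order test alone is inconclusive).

Compute the Hessian H = grad^2 f:
  H = [[8, 2], [2, 11]]
Verify stationarity: grad f(x*) = H x* + g = (0, 0).
Eigenvalues of H: 7, 12.
Both eigenvalues > 0, so H is positive definite -> x* is a strict local min.

min


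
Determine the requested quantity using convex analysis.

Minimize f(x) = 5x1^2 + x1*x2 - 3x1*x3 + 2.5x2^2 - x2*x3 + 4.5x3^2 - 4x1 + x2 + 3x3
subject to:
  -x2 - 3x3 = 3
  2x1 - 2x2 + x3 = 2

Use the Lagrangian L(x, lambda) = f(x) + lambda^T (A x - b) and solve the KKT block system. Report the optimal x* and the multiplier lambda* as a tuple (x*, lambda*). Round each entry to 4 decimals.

Form the Lagrangian:
  L(x, lambda) = (1/2) x^T Q x + c^T x + lambda^T (A x - b)
Stationarity (grad_x L = 0): Q x + c + A^T lambda = 0.
Primal feasibility: A x = b.

This gives the KKT block system:
  [ Q   A^T ] [ x     ]   [-c ]
  [ A    0  ] [ lambda ] = [ b ]

Solving the linear system:
  x*      = (0.4087, -0.9354, -0.6882)
  lambda* = (-1.3641, -0.608)
  f(x*)   = 0.3369

x* = (0.4087, -0.9354, -0.6882), lambda* = (-1.3641, -0.608)


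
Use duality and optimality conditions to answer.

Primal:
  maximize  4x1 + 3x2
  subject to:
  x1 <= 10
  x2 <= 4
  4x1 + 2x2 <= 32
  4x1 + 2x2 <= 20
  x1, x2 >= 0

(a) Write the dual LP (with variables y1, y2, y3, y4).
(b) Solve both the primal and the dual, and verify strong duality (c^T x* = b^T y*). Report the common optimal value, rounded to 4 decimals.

The standard primal-dual pair for 'max c^T x s.t. A x <= b, x >= 0' is:
  Dual:  min b^T y  s.t.  A^T y >= c,  y >= 0.

So the dual LP is:
  minimize  10y1 + 4y2 + 32y3 + 20y4
  subject to:
    y1 + 4y3 + 4y4 >= 4
    y2 + 2y3 + 2y4 >= 3
    y1, y2, y3, y4 >= 0

Solving the primal: x* = (3, 4).
  primal value c^T x* = 24.
Solving the dual: y* = (0, 1, 0, 1).
  dual value b^T y* = 24.
Strong duality: c^T x* = b^T y*. Confirmed.

24


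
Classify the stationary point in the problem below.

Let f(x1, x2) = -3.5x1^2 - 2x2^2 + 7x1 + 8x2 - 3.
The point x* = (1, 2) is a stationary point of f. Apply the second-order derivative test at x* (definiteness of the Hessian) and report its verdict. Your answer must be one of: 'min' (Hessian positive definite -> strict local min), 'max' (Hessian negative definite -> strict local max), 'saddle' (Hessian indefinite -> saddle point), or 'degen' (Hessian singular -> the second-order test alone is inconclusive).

Compute the Hessian H = grad^2 f:
  H = [[-7, 0], [0, -4]]
Verify stationarity: grad f(x*) = H x* + g = (0, 0).
Eigenvalues of H: -7, -4.
Both eigenvalues < 0, so H is negative definite -> x* is a strict local max.

max


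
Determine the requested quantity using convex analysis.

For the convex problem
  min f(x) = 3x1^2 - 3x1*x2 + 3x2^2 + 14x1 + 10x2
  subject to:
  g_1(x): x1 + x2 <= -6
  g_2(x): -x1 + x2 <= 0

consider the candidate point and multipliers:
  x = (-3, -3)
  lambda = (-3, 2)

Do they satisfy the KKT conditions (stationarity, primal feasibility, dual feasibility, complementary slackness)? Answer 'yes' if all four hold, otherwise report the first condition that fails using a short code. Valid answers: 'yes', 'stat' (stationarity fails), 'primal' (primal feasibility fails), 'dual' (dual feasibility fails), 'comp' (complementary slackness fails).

Gradient of f: grad f(x) = Q x + c = (5, 1)
Constraint values g_i(x) = a_i^T x - b_i:
  g_1((-3, -3)) = 0
  g_2((-3, -3)) = 0
Stationarity residual: grad f(x) + sum_i lambda_i a_i = (0, 0)
  -> stationarity OK
Primal feasibility (all g_i <= 0): OK
Dual feasibility (all lambda_i >= 0): FAILS
Complementary slackness (lambda_i * g_i(x) = 0 for all i): OK

Verdict: the first failing condition is dual_feasibility -> dual.

dual


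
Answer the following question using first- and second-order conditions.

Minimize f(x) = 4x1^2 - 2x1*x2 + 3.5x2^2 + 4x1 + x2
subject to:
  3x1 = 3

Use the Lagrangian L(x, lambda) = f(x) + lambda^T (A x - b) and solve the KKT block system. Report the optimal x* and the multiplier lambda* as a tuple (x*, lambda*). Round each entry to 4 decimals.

Form the Lagrangian:
  L(x, lambda) = (1/2) x^T Q x + c^T x + lambda^T (A x - b)
Stationarity (grad_x L = 0): Q x + c + A^T lambda = 0.
Primal feasibility: A x = b.

This gives the KKT block system:
  [ Q   A^T ] [ x     ]   [-c ]
  [ A    0  ] [ lambda ] = [ b ]

Solving the linear system:
  x*      = (1, 0.1429)
  lambda* = (-3.9048)
  f(x*)   = 7.9286

x* = (1, 0.1429), lambda* = (-3.9048)


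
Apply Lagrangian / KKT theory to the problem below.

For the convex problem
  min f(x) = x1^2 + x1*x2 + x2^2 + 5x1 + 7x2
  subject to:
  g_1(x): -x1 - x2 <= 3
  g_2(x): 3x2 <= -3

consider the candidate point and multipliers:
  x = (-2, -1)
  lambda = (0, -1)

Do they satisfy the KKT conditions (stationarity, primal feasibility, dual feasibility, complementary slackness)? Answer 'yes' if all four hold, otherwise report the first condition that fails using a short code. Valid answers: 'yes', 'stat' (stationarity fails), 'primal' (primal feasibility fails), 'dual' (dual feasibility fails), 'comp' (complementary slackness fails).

Gradient of f: grad f(x) = Q x + c = (0, 3)
Constraint values g_i(x) = a_i^T x - b_i:
  g_1((-2, -1)) = 0
  g_2((-2, -1)) = 0
Stationarity residual: grad f(x) + sum_i lambda_i a_i = (0, 0)
  -> stationarity OK
Primal feasibility (all g_i <= 0): OK
Dual feasibility (all lambda_i >= 0): FAILS
Complementary slackness (lambda_i * g_i(x) = 0 for all i): OK

Verdict: the first failing condition is dual_feasibility -> dual.

dual


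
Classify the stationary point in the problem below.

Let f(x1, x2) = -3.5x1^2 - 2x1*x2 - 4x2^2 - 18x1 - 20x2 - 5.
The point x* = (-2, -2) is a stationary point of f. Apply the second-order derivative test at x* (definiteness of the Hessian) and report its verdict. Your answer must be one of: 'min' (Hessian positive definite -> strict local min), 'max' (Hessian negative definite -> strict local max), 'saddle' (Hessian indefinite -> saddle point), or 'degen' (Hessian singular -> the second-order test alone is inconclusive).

Compute the Hessian H = grad^2 f:
  H = [[-7, -2], [-2, -8]]
Verify stationarity: grad f(x*) = H x* + g = (0, 0).
Eigenvalues of H: -9.5616, -5.4384.
Both eigenvalues < 0, so H is negative definite -> x* is a strict local max.

max


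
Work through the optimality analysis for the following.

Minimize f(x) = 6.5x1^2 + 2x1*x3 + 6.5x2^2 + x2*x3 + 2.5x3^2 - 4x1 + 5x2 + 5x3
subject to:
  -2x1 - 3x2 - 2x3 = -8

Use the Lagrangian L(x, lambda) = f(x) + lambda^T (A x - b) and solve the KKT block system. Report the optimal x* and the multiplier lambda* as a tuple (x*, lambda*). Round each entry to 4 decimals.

Form the Lagrangian:
  L(x, lambda) = (1/2) x^T Q x + c^T x + lambda^T (A x - b)
Stationarity (grad_x L = 0): Q x + c + A^T lambda = 0.
Primal feasibility: A x = b.

This gives the KKT block system:
  [ Q   A^T ] [ x     ]   [-c ]
  [ A    0  ] [ lambda ] = [ b ]

Solving the linear system:
  x*      = (1.2147, 1.1411, 1.0736)
  lambda* = (6.9693)
  f(x*)   = 30.9847

x* = (1.2147, 1.1411, 1.0736), lambda* = (6.9693)


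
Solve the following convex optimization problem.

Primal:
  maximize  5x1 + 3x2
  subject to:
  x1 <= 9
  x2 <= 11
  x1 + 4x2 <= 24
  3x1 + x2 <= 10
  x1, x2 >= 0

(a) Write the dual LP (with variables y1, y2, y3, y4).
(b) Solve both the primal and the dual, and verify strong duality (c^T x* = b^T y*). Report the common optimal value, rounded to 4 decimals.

The standard primal-dual pair for 'max c^T x s.t. A x <= b, x >= 0' is:
  Dual:  min b^T y  s.t.  A^T y >= c,  y >= 0.

So the dual LP is:
  minimize  9y1 + 11y2 + 24y3 + 10y4
  subject to:
    y1 + y3 + 3y4 >= 5
    y2 + 4y3 + y4 >= 3
    y1, y2, y3, y4 >= 0

Solving the primal: x* = (1.4545, 5.6364).
  primal value c^T x* = 24.1818.
Solving the dual: y* = (0, 0, 0.3636, 1.5455).
  dual value b^T y* = 24.1818.
Strong duality: c^T x* = b^T y*. Confirmed.

24.1818


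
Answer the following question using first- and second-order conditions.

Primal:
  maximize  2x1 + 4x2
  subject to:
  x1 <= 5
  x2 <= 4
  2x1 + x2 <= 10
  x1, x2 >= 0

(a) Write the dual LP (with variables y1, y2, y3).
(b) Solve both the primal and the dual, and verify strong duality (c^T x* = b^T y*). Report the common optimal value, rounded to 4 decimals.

The standard primal-dual pair for 'max c^T x s.t. A x <= b, x >= 0' is:
  Dual:  min b^T y  s.t.  A^T y >= c,  y >= 0.

So the dual LP is:
  minimize  5y1 + 4y2 + 10y3
  subject to:
    y1 + 2y3 >= 2
    y2 + y3 >= 4
    y1, y2, y3 >= 0

Solving the primal: x* = (3, 4).
  primal value c^T x* = 22.
Solving the dual: y* = (0, 3, 1).
  dual value b^T y* = 22.
Strong duality: c^T x* = b^T y*. Confirmed.

22


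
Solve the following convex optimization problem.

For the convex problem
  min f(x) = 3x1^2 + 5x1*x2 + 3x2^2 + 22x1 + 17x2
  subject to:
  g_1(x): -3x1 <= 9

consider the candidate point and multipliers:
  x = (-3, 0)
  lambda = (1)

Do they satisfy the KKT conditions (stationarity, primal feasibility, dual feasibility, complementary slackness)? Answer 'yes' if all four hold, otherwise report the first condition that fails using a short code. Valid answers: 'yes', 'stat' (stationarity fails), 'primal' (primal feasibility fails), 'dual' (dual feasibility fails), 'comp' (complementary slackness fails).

Gradient of f: grad f(x) = Q x + c = (4, 2)
Constraint values g_i(x) = a_i^T x - b_i:
  g_1((-3, 0)) = 0
Stationarity residual: grad f(x) + sum_i lambda_i a_i = (1, 2)
  -> stationarity FAILS
Primal feasibility (all g_i <= 0): OK
Dual feasibility (all lambda_i >= 0): OK
Complementary slackness (lambda_i * g_i(x) = 0 for all i): OK

Verdict: the first failing condition is stationarity -> stat.

stat


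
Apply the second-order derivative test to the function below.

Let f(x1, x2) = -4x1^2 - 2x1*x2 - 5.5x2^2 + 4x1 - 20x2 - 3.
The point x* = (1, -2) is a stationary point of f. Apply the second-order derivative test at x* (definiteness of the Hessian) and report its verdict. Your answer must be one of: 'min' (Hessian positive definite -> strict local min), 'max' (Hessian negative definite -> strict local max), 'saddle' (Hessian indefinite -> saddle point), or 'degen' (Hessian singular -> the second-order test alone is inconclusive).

Compute the Hessian H = grad^2 f:
  H = [[-8, -2], [-2, -11]]
Verify stationarity: grad f(x*) = H x* + g = (0, 0).
Eigenvalues of H: -12, -7.
Both eigenvalues < 0, so H is negative definite -> x* is a strict local max.

max


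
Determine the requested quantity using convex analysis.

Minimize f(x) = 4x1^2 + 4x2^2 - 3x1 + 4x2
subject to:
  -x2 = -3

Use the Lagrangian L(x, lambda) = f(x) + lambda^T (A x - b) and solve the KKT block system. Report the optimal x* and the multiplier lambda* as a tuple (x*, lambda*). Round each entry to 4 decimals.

Form the Lagrangian:
  L(x, lambda) = (1/2) x^T Q x + c^T x + lambda^T (A x - b)
Stationarity (grad_x L = 0): Q x + c + A^T lambda = 0.
Primal feasibility: A x = b.

This gives the KKT block system:
  [ Q   A^T ] [ x     ]   [-c ]
  [ A    0  ] [ lambda ] = [ b ]

Solving the linear system:
  x*      = (0.375, 3)
  lambda* = (28)
  f(x*)   = 47.4375

x* = (0.375, 3), lambda* = (28)


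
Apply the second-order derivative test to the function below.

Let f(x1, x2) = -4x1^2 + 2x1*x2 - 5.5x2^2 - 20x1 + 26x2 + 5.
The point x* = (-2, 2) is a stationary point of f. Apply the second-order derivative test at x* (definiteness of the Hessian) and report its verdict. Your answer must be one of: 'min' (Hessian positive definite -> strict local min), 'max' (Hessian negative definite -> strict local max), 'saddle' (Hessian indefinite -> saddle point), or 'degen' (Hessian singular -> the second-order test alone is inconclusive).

Compute the Hessian H = grad^2 f:
  H = [[-8, 2], [2, -11]]
Verify stationarity: grad f(x*) = H x* + g = (0, 0).
Eigenvalues of H: -12, -7.
Both eigenvalues < 0, so H is negative definite -> x* is a strict local max.

max


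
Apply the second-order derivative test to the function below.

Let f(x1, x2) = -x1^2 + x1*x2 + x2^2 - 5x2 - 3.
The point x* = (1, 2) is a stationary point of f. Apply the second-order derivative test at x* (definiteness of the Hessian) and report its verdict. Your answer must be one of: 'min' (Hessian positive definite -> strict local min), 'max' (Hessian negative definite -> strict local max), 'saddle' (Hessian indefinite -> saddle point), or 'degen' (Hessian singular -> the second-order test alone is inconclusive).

Compute the Hessian H = grad^2 f:
  H = [[-2, 1], [1, 2]]
Verify stationarity: grad f(x*) = H x* + g = (0, 0).
Eigenvalues of H: -2.2361, 2.2361.
Eigenvalues have mixed signs, so H is indefinite -> x* is a saddle point.

saddle


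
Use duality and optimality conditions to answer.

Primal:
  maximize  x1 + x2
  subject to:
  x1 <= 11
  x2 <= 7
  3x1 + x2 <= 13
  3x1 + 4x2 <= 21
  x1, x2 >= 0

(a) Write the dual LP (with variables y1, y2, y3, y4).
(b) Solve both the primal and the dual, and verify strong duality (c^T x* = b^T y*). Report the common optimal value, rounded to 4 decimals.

The standard primal-dual pair for 'max c^T x s.t. A x <= b, x >= 0' is:
  Dual:  min b^T y  s.t.  A^T y >= c,  y >= 0.

So the dual LP is:
  minimize  11y1 + 7y2 + 13y3 + 21y4
  subject to:
    y1 + 3y3 + 3y4 >= 1
    y2 + y3 + 4y4 >= 1
    y1, y2, y3, y4 >= 0

Solving the primal: x* = (3.4444, 2.6667).
  primal value c^T x* = 6.1111.
Solving the dual: y* = (0, 0, 0.1111, 0.2222).
  dual value b^T y* = 6.1111.
Strong duality: c^T x* = b^T y*. Confirmed.

6.1111


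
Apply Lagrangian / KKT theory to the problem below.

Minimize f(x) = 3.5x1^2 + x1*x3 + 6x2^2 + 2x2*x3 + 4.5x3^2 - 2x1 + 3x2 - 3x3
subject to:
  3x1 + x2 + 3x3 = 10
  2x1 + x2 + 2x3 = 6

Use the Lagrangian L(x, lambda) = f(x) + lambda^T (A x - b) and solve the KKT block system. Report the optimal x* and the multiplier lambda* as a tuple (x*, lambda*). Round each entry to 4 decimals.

Form the Lagrangian:
  L(x, lambda) = (1/2) x^T Q x + c^T x + lambda^T (A x - b)
Stationarity (grad_x L = 0): Q x + c + A^T lambda = 0.
Primal feasibility: A x = b.

This gives the KKT block system:
  [ Q   A^T ] [ x     ]   [-c ]
  [ A    0  ] [ lambda ] = [ b ]

Solving the linear system:
  x*      = (1.9286, -2, 2.0714)
  lambda* = (-47.2857, 64.1429)
  f(x*)   = 35.9643

x* = (1.9286, -2, 2.0714), lambda* = (-47.2857, 64.1429)


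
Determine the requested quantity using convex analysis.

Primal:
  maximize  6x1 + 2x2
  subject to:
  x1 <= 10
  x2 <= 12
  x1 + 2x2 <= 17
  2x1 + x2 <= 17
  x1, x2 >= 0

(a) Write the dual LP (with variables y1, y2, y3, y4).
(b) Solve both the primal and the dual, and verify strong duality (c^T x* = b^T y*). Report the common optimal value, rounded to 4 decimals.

The standard primal-dual pair for 'max c^T x s.t. A x <= b, x >= 0' is:
  Dual:  min b^T y  s.t.  A^T y >= c,  y >= 0.

So the dual LP is:
  minimize  10y1 + 12y2 + 17y3 + 17y4
  subject to:
    y1 + y3 + 2y4 >= 6
    y2 + 2y3 + y4 >= 2
    y1, y2, y3, y4 >= 0

Solving the primal: x* = (8.5, 0).
  primal value c^T x* = 51.
Solving the dual: y* = (0, 0, 0, 3).
  dual value b^T y* = 51.
Strong duality: c^T x* = b^T y*. Confirmed.

51


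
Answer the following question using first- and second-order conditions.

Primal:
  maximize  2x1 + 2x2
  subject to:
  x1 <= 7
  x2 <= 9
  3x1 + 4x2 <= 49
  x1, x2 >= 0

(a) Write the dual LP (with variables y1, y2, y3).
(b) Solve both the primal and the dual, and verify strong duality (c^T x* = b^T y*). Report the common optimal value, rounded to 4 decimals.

The standard primal-dual pair for 'max c^T x s.t. A x <= b, x >= 0' is:
  Dual:  min b^T y  s.t.  A^T y >= c,  y >= 0.

So the dual LP is:
  minimize  7y1 + 9y2 + 49y3
  subject to:
    y1 + 3y3 >= 2
    y2 + 4y3 >= 2
    y1, y2, y3 >= 0

Solving the primal: x* = (7, 7).
  primal value c^T x* = 28.
Solving the dual: y* = (0.5, 0, 0.5).
  dual value b^T y* = 28.
Strong duality: c^T x* = b^T y*. Confirmed.

28


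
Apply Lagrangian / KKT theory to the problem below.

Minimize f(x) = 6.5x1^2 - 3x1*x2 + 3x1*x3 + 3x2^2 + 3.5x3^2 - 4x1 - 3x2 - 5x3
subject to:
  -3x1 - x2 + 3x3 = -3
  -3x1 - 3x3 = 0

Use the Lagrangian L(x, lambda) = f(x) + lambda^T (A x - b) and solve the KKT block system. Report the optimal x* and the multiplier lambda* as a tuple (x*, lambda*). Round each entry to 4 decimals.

Form the Lagrangian:
  L(x, lambda) = (1/2) x^T Q x + c^T x + lambda^T (A x - b)
Stationarity (grad_x L = 0): Q x + c + A^T lambda = 0.
Primal feasibility: A x = b.

This gives the KKT block system:
  [ Q   A^T ] [ x     ]   [-c ]
  [ A    0  ] [ lambda ] = [ b ]

Solving the linear system:
  x*      = (0.3684, 0.7895, -0.3684)
  lambda* = (0.6316, -1.5263)
  f(x*)   = -0.0526

x* = (0.3684, 0.7895, -0.3684), lambda* = (0.6316, -1.5263)


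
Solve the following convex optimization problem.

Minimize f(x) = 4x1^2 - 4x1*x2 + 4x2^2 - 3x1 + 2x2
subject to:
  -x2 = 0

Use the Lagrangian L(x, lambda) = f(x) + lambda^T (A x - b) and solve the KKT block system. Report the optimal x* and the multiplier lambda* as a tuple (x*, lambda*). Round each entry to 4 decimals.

Form the Lagrangian:
  L(x, lambda) = (1/2) x^T Q x + c^T x + lambda^T (A x - b)
Stationarity (grad_x L = 0): Q x + c + A^T lambda = 0.
Primal feasibility: A x = b.

This gives the KKT block system:
  [ Q   A^T ] [ x     ]   [-c ]
  [ A    0  ] [ lambda ] = [ b ]

Solving the linear system:
  x*      = (0.375, 0)
  lambda* = (0.5)
  f(x*)   = -0.5625

x* = (0.375, 0), lambda* = (0.5)


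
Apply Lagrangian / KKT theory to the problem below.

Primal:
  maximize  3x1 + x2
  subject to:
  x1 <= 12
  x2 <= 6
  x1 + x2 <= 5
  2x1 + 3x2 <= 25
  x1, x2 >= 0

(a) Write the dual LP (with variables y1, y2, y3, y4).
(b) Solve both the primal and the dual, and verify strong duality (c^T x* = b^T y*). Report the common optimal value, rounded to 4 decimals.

The standard primal-dual pair for 'max c^T x s.t. A x <= b, x >= 0' is:
  Dual:  min b^T y  s.t.  A^T y >= c,  y >= 0.

So the dual LP is:
  minimize  12y1 + 6y2 + 5y3 + 25y4
  subject to:
    y1 + y3 + 2y4 >= 3
    y2 + y3 + 3y4 >= 1
    y1, y2, y3, y4 >= 0

Solving the primal: x* = (5, 0).
  primal value c^T x* = 15.
Solving the dual: y* = (0, 0, 3, 0).
  dual value b^T y* = 15.
Strong duality: c^T x* = b^T y*. Confirmed.

15


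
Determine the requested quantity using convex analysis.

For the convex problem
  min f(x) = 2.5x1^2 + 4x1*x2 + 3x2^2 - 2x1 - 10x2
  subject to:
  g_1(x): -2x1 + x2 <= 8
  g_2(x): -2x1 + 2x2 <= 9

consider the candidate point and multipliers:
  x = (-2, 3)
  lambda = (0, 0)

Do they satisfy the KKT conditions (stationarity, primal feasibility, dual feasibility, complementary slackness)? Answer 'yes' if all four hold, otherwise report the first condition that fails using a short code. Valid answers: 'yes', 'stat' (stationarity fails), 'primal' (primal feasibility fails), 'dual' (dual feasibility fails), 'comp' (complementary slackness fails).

Gradient of f: grad f(x) = Q x + c = (0, 0)
Constraint values g_i(x) = a_i^T x - b_i:
  g_1((-2, 3)) = -1
  g_2((-2, 3)) = 1
Stationarity residual: grad f(x) + sum_i lambda_i a_i = (0, 0)
  -> stationarity OK
Primal feasibility (all g_i <= 0): FAILS
Dual feasibility (all lambda_i >= 0): OK
Complementary slackness (lambda_i * g_i(x) = 0 for all i): OK

Verdict: the first failing condition is primal_feasibility -> primal.

primal


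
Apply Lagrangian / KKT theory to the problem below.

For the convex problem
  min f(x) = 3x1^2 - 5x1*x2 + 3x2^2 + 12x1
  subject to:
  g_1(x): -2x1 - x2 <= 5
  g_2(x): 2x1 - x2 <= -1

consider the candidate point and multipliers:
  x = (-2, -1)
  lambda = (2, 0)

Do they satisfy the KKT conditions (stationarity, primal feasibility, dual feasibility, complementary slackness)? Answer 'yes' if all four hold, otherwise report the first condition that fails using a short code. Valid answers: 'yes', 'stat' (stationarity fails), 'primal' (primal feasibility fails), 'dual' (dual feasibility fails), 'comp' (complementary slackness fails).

Gradient of f: grad f(x) = Q x + c = (5, 4)
Constraint values g_i(x) = a_i^T x - b_i:
  g_1((-2, -1)) = 0
  g_2((-2, -1)) = -2
Stationarity residual: grad f(x) + sum_i lambda_i a_i = (1, 2)
  -> stationarity FAILS
Primal feasibility (all g_i <= 0): OK
Dual feasibility (all lambda_i >= 0): OK
Complementary slackness (lambda_i * g_i(x) = 0 for all i): OK

Verdict: the first failing condition is stationarity -> stat.

stat


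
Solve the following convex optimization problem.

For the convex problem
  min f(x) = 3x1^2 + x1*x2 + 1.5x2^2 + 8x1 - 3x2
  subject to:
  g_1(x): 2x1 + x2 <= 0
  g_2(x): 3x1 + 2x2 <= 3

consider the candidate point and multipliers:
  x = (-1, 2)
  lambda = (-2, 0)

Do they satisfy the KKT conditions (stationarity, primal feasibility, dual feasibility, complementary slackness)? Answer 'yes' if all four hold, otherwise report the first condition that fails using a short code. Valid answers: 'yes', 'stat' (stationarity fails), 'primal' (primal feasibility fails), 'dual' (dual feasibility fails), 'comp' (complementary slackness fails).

Gradient of f: grad f(x) = Q x + c = (4, 2)
Constraint values g_i(x) = a_i^T x - b_i:
  g_1((-1, 2)) = 0
  g_2((-1, 2)) = -2
Stationarity residual: grad f(x) + sum_i lambda_i a_i = (0, 0)
  -> stationarity OK
Primal feasibility (all g_i <= 0): OK
Dual feasibility (all lambda_i >= 0): FAILS
Complementary slackness (lambda_i * g_i(x) = 0 for all i): OK

Verdict: the first failing condition is dual_feasibility -> dual.

dual


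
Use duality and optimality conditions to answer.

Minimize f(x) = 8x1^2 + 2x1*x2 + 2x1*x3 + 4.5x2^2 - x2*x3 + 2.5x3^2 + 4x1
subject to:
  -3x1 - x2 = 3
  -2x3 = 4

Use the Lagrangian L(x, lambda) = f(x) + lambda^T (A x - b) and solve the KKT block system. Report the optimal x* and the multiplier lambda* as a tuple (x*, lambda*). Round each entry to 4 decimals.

Form the Lagrangian:
  L(x, lambda) = (1/2) x^T Q x + c^T x + lambda^T (A x - b)
Stationarity (grad_x L = 0): Q x + c + A^T lambda = 0.
Primal feasibility: A x = b.

This gives the KKT block system:
  [ Q   A^T ] [ x     ]   [-c ]
  [ A    0  ] [ lambda ] = [ b ]

Solving the linear system:
  x*      = (-0.8118, -0.5647, -2)
  lambda* = (-4.7059, -5.5294)
  f(x*)   = 16.4941

x* = (-0.8118, -0.5647, -2), lambda* = (-4.7059, -5.5294)


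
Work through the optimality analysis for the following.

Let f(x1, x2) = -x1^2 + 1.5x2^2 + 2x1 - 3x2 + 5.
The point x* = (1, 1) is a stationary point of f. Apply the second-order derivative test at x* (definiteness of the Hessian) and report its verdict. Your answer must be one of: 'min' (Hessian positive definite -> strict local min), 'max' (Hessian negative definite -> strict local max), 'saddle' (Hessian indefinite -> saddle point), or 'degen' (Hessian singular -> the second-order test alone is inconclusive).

Compute the Hessian H = grad^2 f:
  H = [[-2, 0], [0, 3]]
Verify stationarity: grad f(x*) = H x* + g = (0, 0).
Eigenvalues of H: -2, 3.
Eigenvalues have mixed signs, so H is indefinite -> x* is a saddle point.

saddle


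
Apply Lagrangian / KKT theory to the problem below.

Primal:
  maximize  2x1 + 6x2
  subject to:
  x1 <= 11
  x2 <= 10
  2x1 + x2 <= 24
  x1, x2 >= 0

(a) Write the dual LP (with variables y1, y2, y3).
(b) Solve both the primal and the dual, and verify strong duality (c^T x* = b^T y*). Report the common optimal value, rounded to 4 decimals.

The standard primal-dual pair for 'max c^T x s.t. A x <= b, x >= 0' is:
  Dual:  min b^T y  s.t.  A^T y >= c,  y >= 0.

So the dual LP is:
  minimize  11y1 + 10y2 + 24y3
  subject to:
    y1 + 2y3 >= 2
    y2 + y3 >= 6
    y1, y2, y3 >= 0

Solving the primal: x* = (7, 10).
  primal value c^T x* = 74.
Solving the dual: y* = (0, 5, 1).
  dual value b^T y* = 74.
Strong duality: c^T x* = b^T y*. Confirmed.

74
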